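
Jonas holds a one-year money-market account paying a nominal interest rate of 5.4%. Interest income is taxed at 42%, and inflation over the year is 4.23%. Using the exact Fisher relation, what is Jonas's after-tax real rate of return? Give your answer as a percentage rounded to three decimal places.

-1.053%

After-tax nominal return = 5.4% × (1 − 0.42) = 3.1320%.
1 + r = 1.03132 / 1.04230 = 0.989466
After-tax real rate = 0.989466 − 1 → -1.053%.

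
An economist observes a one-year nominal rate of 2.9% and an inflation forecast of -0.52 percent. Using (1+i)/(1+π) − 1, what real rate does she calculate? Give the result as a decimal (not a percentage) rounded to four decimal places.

0.0344

1 + r = 1.02900 / 0.99480 = 1.034379
r = 1.034379 − 1 = 3.4379%, i.e. 0.0344.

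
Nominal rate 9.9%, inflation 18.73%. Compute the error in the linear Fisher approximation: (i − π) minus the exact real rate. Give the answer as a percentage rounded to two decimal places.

Approximate: r ≈ 9.900% − 18.730% = -8.8300%
Exact: (1 + 0.0990)/(1 + 0.1873) − 1 = -7.4370%
Error = -8.8300% − (-7.4370%) = -1.3930% → -1.39%.

-1.39%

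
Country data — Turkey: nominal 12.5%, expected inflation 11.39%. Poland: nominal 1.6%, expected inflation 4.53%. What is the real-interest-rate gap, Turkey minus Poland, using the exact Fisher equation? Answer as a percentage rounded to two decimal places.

3.80%

Turkey: (1 + 0.1250)/(1 + 0.1139) − 1 = 0.9965%
Poland: (1 + 0.0160)/(1 + 0.0453) − 1 = -2.8030%
Differential = 0.9965% − (-2.8030%) = 3.7995% → 3.80%.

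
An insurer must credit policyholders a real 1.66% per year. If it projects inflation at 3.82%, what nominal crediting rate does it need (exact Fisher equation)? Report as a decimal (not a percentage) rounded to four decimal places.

(1 + i) = (1 + r)(1 + π) = 1.01660 × 1.03820 = 1.05543412
i = 1.05543412 − 1, so the required nominal rate is 0.0554.

0.0554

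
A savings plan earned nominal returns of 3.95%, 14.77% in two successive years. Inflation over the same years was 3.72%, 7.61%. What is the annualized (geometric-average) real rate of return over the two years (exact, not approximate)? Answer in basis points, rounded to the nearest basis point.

339 basis points

Compound the nominal returns: 1.0395 × 1.1477 = 1.19303415.
Compound inflation: 1.0372 × 1.0761 = 1.11613092.
Deflate: 1.19303415 / 1.11613092 = 1.06890162.
Annualized real rate = 1.06890162^(1/2) − 1 = 3.3877% → 339 basis points.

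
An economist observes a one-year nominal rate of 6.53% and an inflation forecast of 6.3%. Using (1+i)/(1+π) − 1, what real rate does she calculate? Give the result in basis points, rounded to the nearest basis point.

22 basis points

By the Fisher equation, 1 + r = (1 + i)/(1 + π).
1 + r = 1.06530 / 1.06300 = 1.002164
r = 1.002164 − 1 = 0.2164%, i.e. 22 basis points.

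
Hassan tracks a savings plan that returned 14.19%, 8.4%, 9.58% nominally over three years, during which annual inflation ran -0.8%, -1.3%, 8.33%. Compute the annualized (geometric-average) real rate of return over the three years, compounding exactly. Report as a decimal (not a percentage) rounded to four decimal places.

Nominal growth factor = 1.1419 × 1.0840 × 1.0958 = 1.35640272
Price-level growth factor = 0.9920 × 0.9870 × 1.0833 = 1.06066336
Real growth factor = 1.35640272 / 1.06066336 = 1.27882490
Annualized real rate = 1.27882490^(1/3) − 1 = 8.5435% → 0.0854.

0.0854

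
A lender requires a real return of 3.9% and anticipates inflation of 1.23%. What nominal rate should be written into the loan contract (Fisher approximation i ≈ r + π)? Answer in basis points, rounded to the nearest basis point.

i ≈ r + π = 3.9% + 1.23% = 513 basis points.

513 basis points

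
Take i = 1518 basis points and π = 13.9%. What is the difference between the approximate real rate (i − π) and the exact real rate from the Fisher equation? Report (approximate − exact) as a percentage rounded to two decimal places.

Approximate: r ≈ 15.180% − 13.900% = 1.2800%
Exact: (1 + 0.1518)/(1 + 0.1390) − 1 = 1.1238%
Error = 1.2800% − 1.1238% = 0.1562% → 0.16%.

0.16%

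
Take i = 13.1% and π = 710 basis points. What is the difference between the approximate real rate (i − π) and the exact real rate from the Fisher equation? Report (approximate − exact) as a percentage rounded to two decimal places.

Approximate: r ≈ 13.100% − 7.100% = 6.0000%
Exact: (1 + 0.1310)/(1 + 0.0710) − 1 = 5.6022%
Error = 6.0000% − 5.6022% = 0.3978% → 0.40%.

0.40%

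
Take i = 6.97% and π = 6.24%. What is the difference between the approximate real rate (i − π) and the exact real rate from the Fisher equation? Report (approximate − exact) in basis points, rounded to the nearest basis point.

Approximate: r ≈ 6.970% − 6.240% = 0.7300%
Exact: (1 + 0.0697)/(1 + 0.0624) − 1 = 0.6871%
Error = 0.7300% − 0.6871% = 0.0429% → 4 basis points.

4 basis points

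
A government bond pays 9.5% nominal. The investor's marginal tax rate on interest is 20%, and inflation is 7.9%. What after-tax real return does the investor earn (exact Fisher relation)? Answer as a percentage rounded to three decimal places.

-0.278%

After-tax nominal return = 9.5% × (1 − 0.2) = 7.6000%.
1 + r = 1.07600 / 1.07900 = 0.997220
After-tax real rate = 0.997220 − 1 → -0.278%.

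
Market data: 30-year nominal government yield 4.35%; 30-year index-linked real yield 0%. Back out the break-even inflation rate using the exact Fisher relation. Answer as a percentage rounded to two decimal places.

(1 + π) = (1 + i)/(1 + r) = 1.04350 / 1.00000 = 1.043500
Break-even inflation = 1.043500 − 1 → 4.35%.

4.35%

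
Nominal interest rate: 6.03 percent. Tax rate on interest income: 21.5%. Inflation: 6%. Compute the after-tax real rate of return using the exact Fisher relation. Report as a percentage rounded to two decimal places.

After-tax nominal return = 6.03% × (1 − 0.215) = 4.73355%.
1 + r = 1.0473355 / 1.06000 = 0.988052
After-tax real rate = 0.988052 − 1 → -1.19%.

-1.19%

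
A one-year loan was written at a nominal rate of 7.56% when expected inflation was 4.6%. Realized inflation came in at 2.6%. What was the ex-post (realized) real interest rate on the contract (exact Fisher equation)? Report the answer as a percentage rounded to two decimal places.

4.83%

Ex-post: (1 + 0.0756)/(1 + 0.0260) − 1 = 4.8343%
So the realized real rate is 4.83%.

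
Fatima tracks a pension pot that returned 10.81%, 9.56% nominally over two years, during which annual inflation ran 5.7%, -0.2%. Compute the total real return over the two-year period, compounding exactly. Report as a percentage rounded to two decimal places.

15.09%

Compound the nominal returns: 1.1081 × 1.0956 = 1.214034.
Compound inflation: 1.0570 × 0.9980 = 1.054886.
Deflate: 1.214034 / 1.054886 = 1.150868.
Total real return = 1.150868 − 1 → 15.09%.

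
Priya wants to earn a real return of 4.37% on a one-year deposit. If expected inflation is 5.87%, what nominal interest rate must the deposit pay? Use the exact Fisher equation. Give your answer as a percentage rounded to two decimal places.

10.50%

(1 + i) = (1 + r)(1 + π) = 1.04370 × 1.05870 = 1.10496519
i = 1.10496519 − 1, so the required nominal rate is 10.50%.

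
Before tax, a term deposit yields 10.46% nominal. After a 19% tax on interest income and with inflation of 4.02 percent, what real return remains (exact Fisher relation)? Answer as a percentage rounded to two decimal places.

4.28%

After-tax nominal return = 10.46% × (1 − 0.19) = 8.4726%.
1 + r = 1.084726 / 1.04020 = 1.042805
After-tax real rate = 1.042805 − 1 → 4.28%.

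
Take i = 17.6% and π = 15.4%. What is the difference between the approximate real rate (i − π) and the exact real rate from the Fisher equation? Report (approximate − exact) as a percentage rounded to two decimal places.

0.29%

Approximate: r ≈ 17.600% − 15.400% = 2.2000%
Exact: (1 + 0.1760)/(1 + 0.1540) − 1 = 1.9064%
Error = 2.2000% − 1.9064% = 0.2936% → 0.29%.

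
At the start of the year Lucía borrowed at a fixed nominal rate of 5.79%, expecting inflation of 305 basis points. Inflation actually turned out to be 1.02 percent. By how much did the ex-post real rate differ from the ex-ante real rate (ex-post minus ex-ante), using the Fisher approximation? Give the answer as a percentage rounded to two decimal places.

2.03%

Ex-ante: 5.79% − 3.05% = 2.740%
Ex-post: 5.79% − 1.02% = 4.770%
Difference (ex-post − ex-ante) = 2.0300% → 2.03%.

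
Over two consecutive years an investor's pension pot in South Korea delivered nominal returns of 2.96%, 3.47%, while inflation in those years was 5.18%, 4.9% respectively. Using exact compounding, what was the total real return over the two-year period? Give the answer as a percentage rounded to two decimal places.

Compound the nominal returns: 1.0296 × 1.0347 = 1.065327.
Compound inflation: 1.0518 × 1.0490 = 1.103338.
Deflate: 1.065327 / 1.103338 = 0.965549.
Total real return = 0.965549 − 1 → -3.45%.

-3.45%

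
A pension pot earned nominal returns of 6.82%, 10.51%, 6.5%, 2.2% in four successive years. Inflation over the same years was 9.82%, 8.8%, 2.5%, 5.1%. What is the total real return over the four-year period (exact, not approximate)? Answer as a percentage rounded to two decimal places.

Compound the nominal returns: 1.0682 × 1.1051 × 1.0650 × 1.0220 = 1.284857.
Compound inflation: 1.0982 × 1.0880 × 1.0250 × 1.0510 = 1.287173.
Deflate: 1.284857 / 1.287173 = 0.998200.
Total real return = 0.998200 − 1 → -0.18%.

-0.18%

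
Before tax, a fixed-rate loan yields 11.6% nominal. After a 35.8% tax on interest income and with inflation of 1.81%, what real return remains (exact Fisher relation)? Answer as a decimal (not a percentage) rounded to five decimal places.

0.05537

After-tax nominal return = 11.6% × (1 − 0.358) = 7.4472%.
1 + r = 1.074472 / 1.01810 = 1.055370
After-tax real rate = 1.055370 − 1 → 0.05537.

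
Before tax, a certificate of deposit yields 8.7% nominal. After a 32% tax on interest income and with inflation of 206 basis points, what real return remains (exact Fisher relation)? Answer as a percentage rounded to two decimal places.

After-tax nominal return = 8.7% × (1 − 0.32) = 5.9160%.
1 + r = 1.05916 / 1.02060 = 1.037782
After-tax real rate = 1.037782 − 1 → 3.78%.

3.78%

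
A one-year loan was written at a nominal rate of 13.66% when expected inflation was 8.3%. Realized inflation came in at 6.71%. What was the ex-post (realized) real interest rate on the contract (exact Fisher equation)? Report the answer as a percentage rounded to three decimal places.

6.513%

Ex-post: (1 + 0.1366)/(1 + 0.0671) − 1 = 6.5130%
So the realized real rate is 6.513%.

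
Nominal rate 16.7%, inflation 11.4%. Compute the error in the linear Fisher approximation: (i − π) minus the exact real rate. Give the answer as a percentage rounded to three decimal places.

0.542%

Approximate: r ≈ 16.700% − 11.400% = 5.3000%
Exact: (1 + 0.1670)/(1 + 0.1140) − 1 = 4.7576%
Error = 5.3000% − 4.7576% = 0.5424% → 0.542%.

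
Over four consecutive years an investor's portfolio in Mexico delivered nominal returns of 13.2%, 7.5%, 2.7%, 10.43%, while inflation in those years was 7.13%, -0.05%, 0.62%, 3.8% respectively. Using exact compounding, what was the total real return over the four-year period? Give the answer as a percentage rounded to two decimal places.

23.41%

Nominal growth factor = 1.1320 × 1.0750 × 1.0270 × 1.1043 = 1.380106
Price-level growth factor = 1.0713 × 0.9995 × 1.0062 × 1.0380 = 1.118344
Real growth factor = 1.380106 / 1.118344 = 1.234062
Total real return = 1.234062 − 1 → 23.41%.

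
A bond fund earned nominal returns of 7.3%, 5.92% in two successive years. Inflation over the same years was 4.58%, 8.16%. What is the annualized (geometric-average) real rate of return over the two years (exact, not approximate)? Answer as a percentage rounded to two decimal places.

Nominal growth factor = 1.0730 × 1.0592 = 1.13652160
Price-level growth factor = 1.0458 × 1.0816 = 1.13113728
Real growth factor = 1.13652160 / 1.13113728 = 1.00476009
Annualized real rate = 1.00476009^(1/2) − 1 = 0.2377% → 0.24%.

0.24%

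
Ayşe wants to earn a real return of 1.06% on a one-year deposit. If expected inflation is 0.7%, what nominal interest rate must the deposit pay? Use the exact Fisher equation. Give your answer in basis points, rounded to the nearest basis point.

(1 + i) = (1 + r)(1 + π) = 1.01060 × 1.00700 = 1.0176742
i = 1.0176742 − 1, so the required nominal rate is 177 basis points.

177 basis points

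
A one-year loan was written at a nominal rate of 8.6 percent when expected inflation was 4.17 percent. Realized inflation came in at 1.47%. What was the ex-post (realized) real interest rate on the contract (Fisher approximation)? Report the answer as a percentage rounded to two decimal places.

Ex-post: 8.6% − 1.47% = 7.130%
So the realized real rate is 7.13%.

7.13%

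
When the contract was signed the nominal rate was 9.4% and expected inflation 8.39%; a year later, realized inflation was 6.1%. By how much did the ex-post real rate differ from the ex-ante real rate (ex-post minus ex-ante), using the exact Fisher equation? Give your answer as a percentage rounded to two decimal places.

2.18%

Ex-ante: (1 + 0.0940)/(1 + 0.0839) − 1 = 0.9318%
Ex-post: (1 + 0.0940)/(1 + 0.0610) − 1 = 3.1103%
Difference (ex-post − ex-ante) = 2.1785% → 2.18%.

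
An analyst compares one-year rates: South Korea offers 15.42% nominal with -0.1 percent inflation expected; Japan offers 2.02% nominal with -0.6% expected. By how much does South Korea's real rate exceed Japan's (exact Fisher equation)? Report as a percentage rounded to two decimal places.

South Korea: (1 + 0.1542)/(1 − 0.0010) − 1 = 15.5355%
Japan: (1 + 0.0202)/(1 − 0.0060) − 1 = 2.6358%
Differential = 15.5355% − 2.6358% = 12.8997% → 12.90%.

12.90%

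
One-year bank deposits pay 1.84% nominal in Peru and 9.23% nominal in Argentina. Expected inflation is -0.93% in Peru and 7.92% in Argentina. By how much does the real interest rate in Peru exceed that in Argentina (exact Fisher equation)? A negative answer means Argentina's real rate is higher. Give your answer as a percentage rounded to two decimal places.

Peru: (1 + 0.0184)/(1 − 0.0093) − 1 = 2.7960%
Argentina: (1 + 0.0923)/(1 + 0.0792) − 1 = 1.2139%
Differential = 2.7960% − 1.2139% = 1.5821% → 1.58%.

1.58%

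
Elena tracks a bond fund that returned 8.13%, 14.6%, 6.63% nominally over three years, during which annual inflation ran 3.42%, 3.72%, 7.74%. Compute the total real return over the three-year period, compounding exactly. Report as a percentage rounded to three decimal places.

Compound the nominal returns: 1.0813 × 1.1460 × 1.0663 = 1.321327.
Compound inflation: 1.0342 × 1.0372 × 1.0774 = 1.155697.
Deflate: 1.321327 / 1.155697 = 1.143316.
Total real return = 1.143316 − 1 → 14.332%.

14.332%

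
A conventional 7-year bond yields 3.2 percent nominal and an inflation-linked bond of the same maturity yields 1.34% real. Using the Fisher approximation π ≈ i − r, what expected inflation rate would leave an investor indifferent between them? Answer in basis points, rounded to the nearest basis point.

186 basis points

π ≈ i − r = 3.2% − 1.34% → 186 basis points.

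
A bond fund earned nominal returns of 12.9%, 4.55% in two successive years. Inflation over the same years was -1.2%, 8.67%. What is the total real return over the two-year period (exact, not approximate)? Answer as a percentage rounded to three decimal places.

9.939%

Compound the nominal returns: 1.1290 × 1.0455 = 1.180370.
Compound inflation: 0.9880 × 1.0867 = 1.073660.
Deflate: 1.180370 / 1.073660 = 1.099389.
Total real return = 1.099389 − 1 → 9.939%.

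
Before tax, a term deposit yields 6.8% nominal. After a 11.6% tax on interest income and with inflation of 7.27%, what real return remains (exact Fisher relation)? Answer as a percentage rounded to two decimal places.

After-tax nominal return = 6.8% × (1 − 0.116) = 6.0112%.
1 + r = 1.060112 / 1.07270 = 0.988265
After-tax real rate = 0.988265 − 1 → -1.17%.

-1.17%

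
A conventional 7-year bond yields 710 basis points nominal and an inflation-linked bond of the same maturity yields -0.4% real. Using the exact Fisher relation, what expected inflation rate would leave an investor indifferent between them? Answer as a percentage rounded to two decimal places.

(1 + π) = (1 + i)/(1 + r) = 1.07100 / 0.99600 = 1.075301
Break-even inflation = 1.075301 − 1 → 7.53%.

7.53%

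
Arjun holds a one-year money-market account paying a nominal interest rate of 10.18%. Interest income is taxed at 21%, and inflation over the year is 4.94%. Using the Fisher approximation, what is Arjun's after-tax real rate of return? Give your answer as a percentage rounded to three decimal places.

3.102%

After-tax nominal return = 10.18% × (1 − 0.21) = 8.0422%.
r ≈ 8.0422% − 4.94% → 3.102%.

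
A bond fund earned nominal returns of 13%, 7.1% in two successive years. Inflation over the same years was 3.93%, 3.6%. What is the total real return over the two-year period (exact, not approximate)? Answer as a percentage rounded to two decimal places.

Compound the nominal returns: 1.1300 × 1.0710 = 1.210230.
Compound inflation: 1.0393 × 1.0360 = 1.076715.
Deflate: 1.210230 / 1.076715 = 1.124002.
Total real return = 1.124002 − 1 → 12.40%.

12.40%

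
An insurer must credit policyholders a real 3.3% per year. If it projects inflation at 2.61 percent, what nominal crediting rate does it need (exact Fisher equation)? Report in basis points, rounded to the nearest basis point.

600 basis points

(1 + i) = (1 + r)(1 + π) = 1.03300 × 1.02610 = 1.0599613
i = 1.0599613 − 1, so the required nominal rate is 600 basis points.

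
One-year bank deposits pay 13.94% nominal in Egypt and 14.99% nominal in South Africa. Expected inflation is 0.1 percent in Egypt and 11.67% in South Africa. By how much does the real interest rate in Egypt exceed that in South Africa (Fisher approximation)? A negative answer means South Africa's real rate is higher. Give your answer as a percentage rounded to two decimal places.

10.52%

Egypt: 13.94% − 0.1% = 13.840%
South Africa: 14.99% − 11.67% = 3.320%
Differential = 10.520% → 10.52%.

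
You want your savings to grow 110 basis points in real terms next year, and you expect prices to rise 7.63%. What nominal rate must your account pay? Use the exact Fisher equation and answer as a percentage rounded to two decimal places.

8.81%

(1 + i) = (1 + r)(1 + π) = 1.01100 × 1.07630 = 1.0881393
i = 1.0881393 − 1, so the required nominal rate is 8.81%.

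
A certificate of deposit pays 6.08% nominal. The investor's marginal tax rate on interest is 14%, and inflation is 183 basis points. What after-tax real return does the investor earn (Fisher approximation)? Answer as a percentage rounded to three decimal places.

After-tax nominal return = 6.08% × (1 − 0.14) = 5.2288%.
r ≈ 5.2288% − 1.83% → 3.399%.

3.399%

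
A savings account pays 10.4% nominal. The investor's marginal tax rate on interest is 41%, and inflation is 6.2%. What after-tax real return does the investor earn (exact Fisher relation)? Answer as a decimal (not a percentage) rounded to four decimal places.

After-tax nominal return = 10.4% × (1 − 0.41) = 6.1360%.
1 + r = 1.06136 / 1.06200 = 0.999397
After-tax real rate = 0.999397 − 1 → -0.0006.

-0.0006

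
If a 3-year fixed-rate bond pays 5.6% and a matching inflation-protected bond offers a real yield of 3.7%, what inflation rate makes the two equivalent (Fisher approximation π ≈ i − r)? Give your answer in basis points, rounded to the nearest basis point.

π ≈ i − r = 5.6% − 3.7% → 190 basis points.

190 basis points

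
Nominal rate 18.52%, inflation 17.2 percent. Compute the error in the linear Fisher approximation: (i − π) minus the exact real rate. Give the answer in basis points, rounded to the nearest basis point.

Approximate: r ≈ 18.520% − 17.200% = 1.3200%
Exact: (1 + 0.1852)/(1 + 0.1720) − 1 = 1.1263%
Error = 1.3200% − 1.1263% = 0.1937% → 19 basis points.

19 basis points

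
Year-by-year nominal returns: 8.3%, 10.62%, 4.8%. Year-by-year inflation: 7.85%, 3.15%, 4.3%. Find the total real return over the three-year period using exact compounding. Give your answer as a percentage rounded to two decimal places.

8.21%

Nominal growth factor = 1.0830 × 1.1062 × 1.0480 = 1.255519
Price-level growth factor = 1.0785 × 1.0315 × 1.0430 = 1.160309
Real growth factor = 1.255519 / 1.160309 = 1.082056
Total real return = 1.082056 − 1 → 8.21%.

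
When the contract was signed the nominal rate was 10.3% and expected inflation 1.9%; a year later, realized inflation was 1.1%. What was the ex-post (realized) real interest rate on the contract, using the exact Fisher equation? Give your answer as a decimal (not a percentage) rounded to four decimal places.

0.0910

Ex-post: (1 + 0.1030)/(1 + 0.0110) − 1 = 9.0999%
So the realized real rate is 0.0910.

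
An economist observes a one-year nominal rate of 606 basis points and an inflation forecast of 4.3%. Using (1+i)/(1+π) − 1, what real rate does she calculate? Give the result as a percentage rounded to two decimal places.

1.69%

By the Fisher equation, 1 + r = (1 + i)/(1 + π).
1 + r = 1.06060 / 1.04300 = 1.016874
r = 1.016874 − 1 = 1.6874%, i.e. 1.69%.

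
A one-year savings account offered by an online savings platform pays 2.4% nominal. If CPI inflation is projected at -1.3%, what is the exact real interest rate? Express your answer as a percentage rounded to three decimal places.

3.749%

By the Fisher relation, 1 + r = (1 + i)/(1 + π).
1 + r = 1.02400 / 0.98700 = 1.037487
r = 1.037487 − 1 = 3.7487%, i.e. 3.749%.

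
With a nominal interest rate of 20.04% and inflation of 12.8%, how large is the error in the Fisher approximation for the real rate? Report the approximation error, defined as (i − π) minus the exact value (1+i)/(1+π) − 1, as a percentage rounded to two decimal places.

Approximate: r ≈ 20.040% − 12.800% = 7.2400%
Exact: (1 + 0.2004)/(1 + 0.1280) − 1 = 6.4184%
Error = 7.2400% − 6.4184% = 0.8216% → 0.82%.

0.82%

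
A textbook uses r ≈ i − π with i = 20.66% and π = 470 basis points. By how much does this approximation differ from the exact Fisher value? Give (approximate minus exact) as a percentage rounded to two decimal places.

Approximate: r ≈ 20.660% − 4.700% = 15.9600%
Exact: (1 + 0.2066)/(1 + 0.0470) − 1 = 15.2436%
Error = 15.9600% − 15.2436% = 0.7164% → 0.72%.

0.72%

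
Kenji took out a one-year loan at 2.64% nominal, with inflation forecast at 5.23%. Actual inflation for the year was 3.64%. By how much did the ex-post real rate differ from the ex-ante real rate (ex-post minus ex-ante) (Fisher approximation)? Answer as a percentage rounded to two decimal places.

Ex-ante: 2.64% − 5.23% = -2.590%
Ex-post: 2.64% − 3.64% = -1.000%
Difference (ex-post − ex-ante) = 1.5900% → 1.59%.

1.59%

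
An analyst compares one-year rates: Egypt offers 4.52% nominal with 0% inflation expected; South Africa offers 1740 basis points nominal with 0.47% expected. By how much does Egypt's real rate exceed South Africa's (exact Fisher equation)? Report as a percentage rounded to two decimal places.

Egypt: (1 + 0.0452)/(1 + 0.0000) − 1 = 4.5200%
South Africa: (1 + 0.1740)/(1 + 0.0047) − 1 = 16.8508%
Differential = 4.5200% − 16.8508% = -12.3308% → -12.33%.

-12.33%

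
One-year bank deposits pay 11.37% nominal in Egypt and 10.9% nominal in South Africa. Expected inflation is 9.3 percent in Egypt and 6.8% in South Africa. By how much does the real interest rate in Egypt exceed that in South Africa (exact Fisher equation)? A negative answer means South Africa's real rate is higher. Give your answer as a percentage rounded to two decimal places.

-1.95%

Egypt: (1 + 0.1137)/(1 + 0.0930) − 1 = 1.8939%
South Africa: (1 + 0.1090)/(1 + 0.0680) − 1 = 3.8390%
Differential = 1.8939% − 3.8390% = -1.9451% → -1.95%.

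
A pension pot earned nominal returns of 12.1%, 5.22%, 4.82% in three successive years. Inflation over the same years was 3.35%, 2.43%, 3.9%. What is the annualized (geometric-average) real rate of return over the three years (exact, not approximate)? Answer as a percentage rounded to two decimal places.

3.98%

Nominal growth factor = 1.1210 × 1.0522 × 1.0482 = 1.23636888
Price-level growth factor = 1.0335 × 1.0243 × 1.0390 = 1.09990000
Real growth factor = 1.23636888 / 1.09990000 = 1.12407390
Annualized real rate = 1.12407390^(1/3) − 1 = 3.9756% → 3.98%.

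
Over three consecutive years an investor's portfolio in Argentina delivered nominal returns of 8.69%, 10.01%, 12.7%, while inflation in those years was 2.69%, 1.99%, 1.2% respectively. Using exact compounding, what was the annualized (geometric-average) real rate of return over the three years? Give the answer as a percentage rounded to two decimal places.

Compound the nominal returns: 1.0869 × 1.1001 × 1.1270 = 1.34755242.
Compound inflation: 1.0269 × 1.0199 × 1.0120 = 1.05990333.
Deflate: 1.34755242 / 1.05990333 = 1.27139182.
Annualized real rate = 1.27139182^(1/3) − 1 = 8.3328% → 8.33%.

8.33%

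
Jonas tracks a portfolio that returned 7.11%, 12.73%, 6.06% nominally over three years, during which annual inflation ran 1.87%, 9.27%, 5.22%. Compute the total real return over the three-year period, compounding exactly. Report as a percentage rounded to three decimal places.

Compound the nominal returns: 1.0711 × 1.1273 × 1.0606 = 1.280623.
Compound inflation: 1.0187 × 1.0927 × 1.0522 = 1.171239.
Deflate: 1.280623 / 1.171239 = 1.093391.
Total real return = 1.093391 − 1 → 9.339%.

9.339%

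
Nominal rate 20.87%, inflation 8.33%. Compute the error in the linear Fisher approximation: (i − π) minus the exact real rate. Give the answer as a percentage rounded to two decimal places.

Approximate: r ≈ 20.870% − 8.330% = 12.5400%
Exact: (1 + 0.2087)/(1 + 0.0833) − 1 = 11.5757%
Error = 12.5400% − 11.5757% = 0.9643% → 0.96%.

0.96%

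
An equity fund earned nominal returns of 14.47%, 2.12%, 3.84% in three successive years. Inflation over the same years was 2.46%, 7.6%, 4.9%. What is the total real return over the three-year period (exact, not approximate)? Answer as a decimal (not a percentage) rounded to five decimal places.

Nominal growth factor = 1.1447 × 1.0212 × 1.0384 = 1.213856
Price-level growth factor = 1.0246 × 1.0760 × 1.0490 = 1.156491
Real growth factor = 1.213856 / 1.156491 = 1.049603
Total real return = 1.049603 − 1 → 0.04960.

0.04960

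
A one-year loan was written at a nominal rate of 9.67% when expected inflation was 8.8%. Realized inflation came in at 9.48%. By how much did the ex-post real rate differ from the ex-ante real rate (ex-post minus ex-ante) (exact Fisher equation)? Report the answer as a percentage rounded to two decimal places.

-0.63%

Ex-ante: (1 + 0.0967)/(1 + 0.0880) − 1 = 0.7996%
Ex-post: (1 + 0.0967)/(1 + 0.0948) − 1 = 0.1735%
Difference (ex-post − ex-ante) = -0.6261% → -0.63%.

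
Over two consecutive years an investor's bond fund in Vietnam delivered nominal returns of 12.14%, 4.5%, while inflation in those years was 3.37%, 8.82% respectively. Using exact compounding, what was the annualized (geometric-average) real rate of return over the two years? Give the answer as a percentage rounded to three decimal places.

Nominal growth factor = 1.1214 × 1.0450 = 1.17186300
Price-level growth factor = 1.0337 × 1.0882 = 1.12487234
Real growth factor = 1.17186300 / 1.12487234 = 1.04177422
Annualized real rate = 1.04177422^(1/2) − 1 = 2.0673% → 2.067%.

2.067%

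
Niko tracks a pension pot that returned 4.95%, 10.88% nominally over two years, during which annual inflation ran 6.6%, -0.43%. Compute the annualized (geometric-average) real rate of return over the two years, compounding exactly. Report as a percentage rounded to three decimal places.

4.707%

Compound the nominal returns: 1.0495 × 1.1088 = 1.16368560.
Compound inflation: 1.0660 × 0.9957 = 1.06141620.
Deflate: 1.16368560 / 1.06141620 = 1.09635184.
Annualized real rate = 1.09635184^(1/2) − 1 = 4.7068% → 4.707%.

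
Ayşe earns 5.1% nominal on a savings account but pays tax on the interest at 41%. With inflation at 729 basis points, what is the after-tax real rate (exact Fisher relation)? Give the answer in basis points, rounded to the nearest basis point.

-399 basis points

After-tax nominal return = 5.1% × (1 − 0.41) = 3.0090%.
1 + r = 1.03009 / 1.07290 = 0.960099
After-tax real rate = 0.960099 − 1 → -399 basis points.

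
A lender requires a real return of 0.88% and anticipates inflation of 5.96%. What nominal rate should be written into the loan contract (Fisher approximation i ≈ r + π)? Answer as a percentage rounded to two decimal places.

i ≈ r + π = 0.88% + 5.96% = 6.84%.

6.84%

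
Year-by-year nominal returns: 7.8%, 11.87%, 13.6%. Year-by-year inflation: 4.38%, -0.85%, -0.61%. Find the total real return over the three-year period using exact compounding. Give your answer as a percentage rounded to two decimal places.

33.19%

Nominal growth factor = 1.0780 × 1.1187 × 1.1360 = 1.369969
Price-level growth factor = 1.0438 × 0.9915 × 0.9939 = 1.028615
Real growth factor = 1.369969 / 1.028615 = 1.331858
Total real return = 1.331858 − 1 → 33.19%.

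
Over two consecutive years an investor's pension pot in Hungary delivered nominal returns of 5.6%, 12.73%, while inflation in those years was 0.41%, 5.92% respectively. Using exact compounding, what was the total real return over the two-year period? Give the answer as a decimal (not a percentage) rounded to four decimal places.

Nominal growth factor = 1.0560 × 1.1273 = 1.190429
Price-level growth factor = 1.0041 × 1.0592 = 1.063543
Real growth factor = 1.190429 / 1.063543 = 1.119305
Total real return = 1.119305 − 1 → 0.1193.

0.1193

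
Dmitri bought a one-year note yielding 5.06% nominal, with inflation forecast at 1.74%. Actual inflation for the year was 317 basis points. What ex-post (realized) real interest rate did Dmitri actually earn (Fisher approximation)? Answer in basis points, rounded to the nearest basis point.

189 basis points

Ex-post: 5.06% − 3.17% = 1.890%
So the realized real rate is 189 basis points.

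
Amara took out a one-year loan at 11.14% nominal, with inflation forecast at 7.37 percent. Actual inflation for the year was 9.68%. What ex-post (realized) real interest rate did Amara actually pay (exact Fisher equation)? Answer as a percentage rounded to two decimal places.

Ex-post: (1 + 0.1114)/(1 + 0.0968) − 1 = 1.3311%
So the realized real rate is 1.33%.

1.33%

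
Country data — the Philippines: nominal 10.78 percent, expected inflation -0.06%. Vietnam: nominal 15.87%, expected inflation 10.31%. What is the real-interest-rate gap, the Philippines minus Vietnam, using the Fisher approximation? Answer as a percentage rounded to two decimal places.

5.28%

The Philippines: 10.78% − (-0.06%) = 10.840%
Vietnam: 15.87% − 10.31% = 5.560%
Differential = 5.280% → 5.28%.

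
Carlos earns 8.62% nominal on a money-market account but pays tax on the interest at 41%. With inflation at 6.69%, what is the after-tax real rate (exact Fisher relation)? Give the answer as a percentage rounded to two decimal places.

-1.50%

After-tax nominal return = 8.62% × (1 − 0.41) = 5.0858%.
1 + r = 1.050858 / 1.06690 = 0.984964
After-tax real rate = 0.984964 − 1 → -1.50%.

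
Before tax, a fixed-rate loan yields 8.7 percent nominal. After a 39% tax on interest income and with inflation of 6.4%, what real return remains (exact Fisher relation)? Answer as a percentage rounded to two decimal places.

After-tax nominal return = 8.7% × (1 − 0.39) = 5.3070%.
1 + r = 1.05307 / 1.06400 = 0.989727
After-tax real rate = 0.989727 − 1 → -1.03%.

-1.03%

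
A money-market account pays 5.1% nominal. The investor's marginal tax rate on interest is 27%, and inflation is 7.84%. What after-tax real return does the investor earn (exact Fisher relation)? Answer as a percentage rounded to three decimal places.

-3.818%

After-tax nominal return = 5.1% × (1 − 0.27) = 3.7230%.
1 + r = 1.03723 / 1.07840 = 0.961823
After-tax real rate = 0.961823 − 1 → -3.818%.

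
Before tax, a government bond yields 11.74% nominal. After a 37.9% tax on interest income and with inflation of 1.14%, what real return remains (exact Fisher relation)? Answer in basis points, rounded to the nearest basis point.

After-tax nominal return = 11.74% × (1 − 0.379) = 7.29054%.
1 + r = 1.0729054 / 1.01140 = 1.060812
After-tax real rate = 1.060812 − 1 → 608 basis points.

608 basis points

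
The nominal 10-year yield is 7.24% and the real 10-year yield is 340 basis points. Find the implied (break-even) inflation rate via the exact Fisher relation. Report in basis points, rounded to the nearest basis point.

371 basis points

(1 + π) = (1 + i)/(1 + r) = 1.07240 / 1.03400 = 1.037137
Break-even inflation = 1.037137 − 1 → 371 basis points.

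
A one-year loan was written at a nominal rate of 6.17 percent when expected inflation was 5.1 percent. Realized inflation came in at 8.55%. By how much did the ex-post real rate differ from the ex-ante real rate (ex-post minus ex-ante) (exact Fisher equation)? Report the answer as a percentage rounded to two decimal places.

-3.21%

Ex-ante: (1 + 0.0617)/(1 + 0.0510) − 1 = 1.0181%
Ex-post: (1 + 0.0617)/(1 + 0.0855) − 1 = -2.1925%
Difference (ex-post − ex-ante) = -3.2106% → -3.21%.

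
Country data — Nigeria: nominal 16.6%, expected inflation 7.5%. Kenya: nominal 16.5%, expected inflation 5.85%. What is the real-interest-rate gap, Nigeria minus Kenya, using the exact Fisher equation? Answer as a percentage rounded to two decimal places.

Nigeria: (1 + 0.1660)/(1 + 0.0750) − 1 = 8.4651%
Kenya: (1 + 0.1650)/(1 + 0.0585) − 1 = 10.0614%
Differential = 8.4651% − 10.0614% = -1.5963% → -1.60%.

-1.60%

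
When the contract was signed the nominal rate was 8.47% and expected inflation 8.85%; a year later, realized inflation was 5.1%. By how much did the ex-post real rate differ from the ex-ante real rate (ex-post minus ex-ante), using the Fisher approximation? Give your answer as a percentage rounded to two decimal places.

3.75%

Ex-ante: 8.47% − 8.85% = -0.380%
Ex-post: 8.47% − 5.1% = 3.370%
Difference (ex-post − ex-ante) = 3.7500% → 3.75%.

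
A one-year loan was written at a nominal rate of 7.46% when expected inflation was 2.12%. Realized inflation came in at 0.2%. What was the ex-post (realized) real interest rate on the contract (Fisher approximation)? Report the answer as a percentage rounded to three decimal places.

Ex-post: 7.46% − 0.2% = 7.260%
So the realized real rate is 7.260%.

7.260%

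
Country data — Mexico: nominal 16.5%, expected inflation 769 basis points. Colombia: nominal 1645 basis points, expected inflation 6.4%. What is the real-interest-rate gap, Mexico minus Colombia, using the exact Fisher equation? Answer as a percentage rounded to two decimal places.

Mexico: (1 + 0.1650)/(1 + 0.0769) − 1 = 8.1809%
Colombia: (1 + 0.1645)/(1 + 0.0640) − 1 = 9.4455%
Differential = 8.1809% − 9.4455% = -1.2646% → -1.26%.

-1.26%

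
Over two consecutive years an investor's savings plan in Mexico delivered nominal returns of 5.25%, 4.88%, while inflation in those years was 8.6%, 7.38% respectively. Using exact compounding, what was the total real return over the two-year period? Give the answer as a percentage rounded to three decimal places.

-5.341%

Compound the nominal returns: 1.0525 × 1.0488 = 1.103862.
Compound inflation: 1.0860 × 1.0738 = 1.166147.
Deflate: 1.103862 / 1.166147 = 0.946589.
Total real return = 0.946589 − 1 → -5.341%.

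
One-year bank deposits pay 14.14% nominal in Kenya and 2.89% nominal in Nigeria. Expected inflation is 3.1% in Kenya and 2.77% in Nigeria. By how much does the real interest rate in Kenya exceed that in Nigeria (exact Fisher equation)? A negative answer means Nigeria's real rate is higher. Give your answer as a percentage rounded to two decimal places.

10.59%

Kenya: (1 + 0.1414)/(1 + 0.0310) − 1 = 10.7081%
Nigeria: (1 + 0.0289)/(1 + 0.0277) − 1 = 0.1168%
Differential = 10.7081% − 0.1168% = 10.5913% → 10.59%.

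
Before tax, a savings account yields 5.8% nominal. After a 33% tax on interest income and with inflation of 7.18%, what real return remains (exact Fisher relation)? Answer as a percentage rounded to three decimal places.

-3.073%

After-tax nominal return = 5.8% × (1 − 0.33) = 3.8860%.
1 + r = 1.03886 / 1.07180 = 0.969267
After-tax real rate = 0.969267 − 1 → -3.073%.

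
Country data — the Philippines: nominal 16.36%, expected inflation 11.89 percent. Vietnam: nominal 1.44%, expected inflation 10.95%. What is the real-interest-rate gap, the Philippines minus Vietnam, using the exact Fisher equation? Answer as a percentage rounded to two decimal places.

The Philippines: (1 + 0.1636)/(1 + 0.1189) − 1 = 3.9950%
Vietnam: (1 + 0.0144)/(1 + 0.1095) − 1 = -8.5714%
Differential = 3.9950% − (-8.5714%) = 12.5664% → 12.57%.

12.57%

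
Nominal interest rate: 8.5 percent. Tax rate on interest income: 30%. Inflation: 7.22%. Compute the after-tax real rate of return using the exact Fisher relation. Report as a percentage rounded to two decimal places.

-1.18%

After-tax nominal return = 8.5% × (1 − 0.3) = 5.9500%.
1 + r = 1.05950 / 1.07220 = 0.988155
After-tax real rate = 0.988155 − 1 → -1.18%.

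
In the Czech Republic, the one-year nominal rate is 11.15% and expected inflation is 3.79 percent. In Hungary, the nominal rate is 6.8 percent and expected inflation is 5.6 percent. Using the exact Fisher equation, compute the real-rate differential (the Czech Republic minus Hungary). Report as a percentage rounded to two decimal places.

The Czech Republic: (1 + 0.1115)/(1 + 0.0379) − 1 = 7.0912%
Hungary: (1 + 0.0680)/(1 + 0.0560) − 1 = 1.1364%
Differential = 7.0912% − 1.1364% = 5.9549% → 5.95%.

5.95%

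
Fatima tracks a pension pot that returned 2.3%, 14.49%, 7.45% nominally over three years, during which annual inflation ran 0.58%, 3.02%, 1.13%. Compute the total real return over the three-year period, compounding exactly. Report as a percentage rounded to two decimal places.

Compound the nominal returns: 1.0230 × 1.1449 × 1.0745 = 1.258490.
Compound inflation: 1.0058 × 1.0302 × 1.0113 = 1.047884.
Deflate: 1.258490 / 1.047884 = 1.200982.
Total real return = 1.200982 − 1 → 20.10%.

20.10%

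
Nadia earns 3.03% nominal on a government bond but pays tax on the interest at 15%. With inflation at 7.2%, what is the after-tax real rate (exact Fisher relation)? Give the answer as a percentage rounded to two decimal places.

-4.31%

After-tax nominal return = 3.03% × (1 − 0.15) = 2.5755%.
1 + r = 1.025755 / 1.07200 = 0.956861
After-tax real rate = 0.956861 − 1 → -4.31%.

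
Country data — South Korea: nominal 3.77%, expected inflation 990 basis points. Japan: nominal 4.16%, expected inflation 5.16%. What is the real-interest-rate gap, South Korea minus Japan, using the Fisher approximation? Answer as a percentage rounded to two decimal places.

South Korea: 3.77% − 9.9% = -6.130%
Japan: 4.16% − 5.16% = -1.000%
Differential = -5.130% → -5.13%.

-5.13%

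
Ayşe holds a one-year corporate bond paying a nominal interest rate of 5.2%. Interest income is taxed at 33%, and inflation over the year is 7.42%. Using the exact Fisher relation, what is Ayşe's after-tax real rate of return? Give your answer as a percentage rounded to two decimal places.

After-tax nominal return = 5.2% × (1 − 0.33) = 3.4840%.
1 + r = 1.03484 / 1.07420 = 0.963359
After-tax real rate = 0.963359 − 1 → -3.66%.

-3.66%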